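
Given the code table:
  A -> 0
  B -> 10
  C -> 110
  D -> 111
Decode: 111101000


Decoding:
111 -> D
10 -> B
10 -> B
0 -> A
0 -> A


Result: DBBAA


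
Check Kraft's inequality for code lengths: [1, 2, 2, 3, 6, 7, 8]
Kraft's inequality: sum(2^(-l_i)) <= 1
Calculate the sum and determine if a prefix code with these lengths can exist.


Sum = 2^(-1) + 2^(-2) + 2^(-2) + 2^(-3) + 2^(-6) + 2^(-7) + 2^(-8)
    = 0.5 + 0.25 + 0.25 + 0.125 + 0.015625 + 0.0078125 + 0.00390625
    = 295/256 = 1.15234375
Since 1.15234375 > 1, Kraft's inequality is NOT satisfied.
A prefix code with these lengths CANNOT exist.

Kraft sum = 1.15234375. Not satisfied.


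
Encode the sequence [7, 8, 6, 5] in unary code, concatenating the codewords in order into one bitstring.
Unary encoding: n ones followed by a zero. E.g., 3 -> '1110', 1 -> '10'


Encode each number as n ones followed by a terminating 0:
  7 -> 11111110 (8 bits)
  8 -> 111111110 (9 bits)
  6 -> 1111110 (7 bits)
  5 -> 111110 (6 bits)
Total length = 8 + 9 + 7 + 6 = 30 bits.

Unary([7, 8, 6, 5]) = 111111101111111101111110111110 (30 bits)


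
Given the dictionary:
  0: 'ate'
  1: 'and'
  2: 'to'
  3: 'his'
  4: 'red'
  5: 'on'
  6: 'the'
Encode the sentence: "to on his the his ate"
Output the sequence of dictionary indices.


Look up each word in the dictionary:
  'to' -> 2
  'on' -> 5
  'his' -> 3
  'the' -> 6
  'his' -> 3
  'ate' -> 0

Encoded: [2, 5, 3, 6, 3, 0]


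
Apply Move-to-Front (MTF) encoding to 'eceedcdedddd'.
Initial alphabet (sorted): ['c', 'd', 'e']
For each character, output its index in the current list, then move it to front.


MTF encoding:
'e': index 2 in ['c', 'd', 'e'] -> ['e', 'c', 'd']
'c': index 1 in ['e', 'c', 'd'] -> ['c', 'e', 'd']
'e': index 1 in ['c', 'e', 'd'] -> ['e', 'c', 'd']
'e': index 0 in ['e', 'c', 'd'] -> ['e', 'c', 'd']
'd': index 2 in ['e', 'c', 'd'] -> ['d', 'e', 'c']
'c': index 2 in ['d', 'e', 'c'] -> ['c', 'd', 'e']
'd': index 1 in ['c', 'd', 'e'] -> ['d', 'c', 'e']
'e': index 2 in ['d', 'c', 'e'] -> ['e', 'd', 'c']
'd': index 1 in ['e', 'd', 'c'] -> ['d', 'e', 'c']
'd': index 0 in ['d', 'e', 'c'] -> ['d', 'e', 'c']
'd': index 0 in ['d', 'e', 'c'] -> ['d', 'e', 'c']
'd': index 0 in ['d', 'e', 'c'] -> ['d', 'e', 'c']


Output: [2, 1, 1, 0, 2, 2, 1, 2, 1, 0, 0, 0]


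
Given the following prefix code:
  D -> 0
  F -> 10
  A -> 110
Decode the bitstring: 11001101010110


Decoding step by step:
Bits 110 -> A
Bits 0 -> D
Bits 110 -> A
Bits 10 -> F
Bits 10 -> F
Bits 110 -> A


Decoded message: ADAFFA


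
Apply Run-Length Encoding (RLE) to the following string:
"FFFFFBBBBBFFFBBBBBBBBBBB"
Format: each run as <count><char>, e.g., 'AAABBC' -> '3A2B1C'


Scanning runs left to right:
  i=0: run of 'F' x 5 -> '5F'
  i=5: run of 'B' x 5 -> '5B'
  i=10: run of 'F' x 3 -> '3F'
  i=13: run of 'B' x 11 -> '11B'

RLE = 5F5B3F11B


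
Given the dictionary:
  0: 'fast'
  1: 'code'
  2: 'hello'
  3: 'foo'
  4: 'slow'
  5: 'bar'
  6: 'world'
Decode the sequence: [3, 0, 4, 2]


Look up each index in the dictionary:
  3 -> 'foo'
  0 -> 'fast'
  4 -> 'slow'
  2 -> 'hello'

Decoded: "foo fast slow hello"


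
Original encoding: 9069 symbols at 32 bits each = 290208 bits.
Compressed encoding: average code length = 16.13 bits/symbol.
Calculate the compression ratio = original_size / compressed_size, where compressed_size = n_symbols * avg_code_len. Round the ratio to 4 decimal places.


original_size = n_symbols * orig_bits = 9069 * 32 = 290208 bits
compressed_size = n_symbols * avg_code_len = 9069 * 16.13 = 146282.97 bits
ratio = original_size / compressed_size = 290208 / 146282.97 = 1.9839

Compression ratio = 1.9839


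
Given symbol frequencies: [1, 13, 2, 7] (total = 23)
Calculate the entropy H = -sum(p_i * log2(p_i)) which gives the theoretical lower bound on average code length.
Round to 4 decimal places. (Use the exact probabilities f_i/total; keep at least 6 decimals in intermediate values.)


Per-symbol terms -p_i * log2(p_i) with p_i = f_i/23:
  p = 1/23 = 0.043478: log2(p) = -4.523562, -p*log2(p) = 0.196677
  p = 13/23 = 0.565217: log2(p) = -0.823122, -p*log2(p) = 0.465243
  p = 2/23 = 0.086957: log2(p) = -3.523562, -p*log2(p) = 0.306397
  p = 7/23 = 0.304348: log2(p) = -1.716207, -p*log2(p) = 0.522324
H = 0.196677 + 0.465243 + 0.306397 + 0.522324 = 1.490641

H = 1.4906 bits/symbol


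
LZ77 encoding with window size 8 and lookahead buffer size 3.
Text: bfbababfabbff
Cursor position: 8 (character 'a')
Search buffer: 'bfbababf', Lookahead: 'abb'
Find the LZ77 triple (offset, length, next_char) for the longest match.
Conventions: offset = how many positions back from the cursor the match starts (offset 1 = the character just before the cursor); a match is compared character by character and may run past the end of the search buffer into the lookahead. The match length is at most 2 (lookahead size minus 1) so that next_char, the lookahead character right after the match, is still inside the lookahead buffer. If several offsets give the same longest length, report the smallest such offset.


Try each offset into the search buffer:
  offset=1 (pos 7, char 'f'): match length 0
  offset=2 (pos 6, char 'b'): match length 0
  offset=3 (pos 5, char 'a'): match length 2
  offset=4 (pos 4, char 'b'): match length 0
  offset=5 (pos 3, char 'a'): match length 2
  offset=6 (pos 2, char 'b'): match length 0
  offset=7 (pos 1, char 'f'): match length 0
  offset=8 (pos 0, char 'b'): match length 0
Longest match has length 2, found at offsets 3, 5; take the smallest, offset 3.
next_char = character at position 8 + 2 = 10 -> 'b'

Best match: offset=3, length=2 (matching 'ab' starting at position 5)
LZ77 triple: (3, 2, 'b')


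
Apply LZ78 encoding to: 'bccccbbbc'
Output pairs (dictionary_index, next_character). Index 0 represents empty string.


LZ78 encoding steps:
Dictionary: {0: ''}
Step 1: w='' (idx 0), next='b' -> output (0, 'b'), add 'b' as idx 1
Step 2: w='' (idx 0), next='c' -> output (0, 'c'), add 'c' as idx 2
Step 3: w='c' (idx 2), next='c' -> output (2, 'c'), add 'cc' as idx 3
Step 4: w='c' (idx 2), next='b' -> output (2, 'b'), add 'cb' as idx 4
Step 5: w='b' (idx 1), next='b' -> output (1, 'b'), add 'bb' as idx 5
Step 6: w='c' (idx 2), end of input -> output (2, '')


Encoded: [(0, 'b'), (0, 'c'), (2, 'c'), (2, 'b'), (1, 'b'), (2, '')]


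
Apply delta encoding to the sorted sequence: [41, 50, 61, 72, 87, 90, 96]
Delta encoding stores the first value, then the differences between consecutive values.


First value: 41
Deltas:
  50 - 41 = 9
  61 - 50 = 11
  72 - 61 = 11
  87 - 72 = 15
  90 - 87 = 3
  96 - 90 = 6


Delta encoded: [41, 9, 11, 11, 15, 3, 6]


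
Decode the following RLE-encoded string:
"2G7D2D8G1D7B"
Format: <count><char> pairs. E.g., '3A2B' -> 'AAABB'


Expanding each <count><char> pair:
  2G -> 'GG'
  7D -> 'DDDDDDD'
  2D -> 'DD'
  8G -> 'GGGGGGGG'
  1D -> 'D'
  7B -> 'BBBBBBB'

Decoded = GGDDDDDDDDDGGGGGGGGDBBBBBBB


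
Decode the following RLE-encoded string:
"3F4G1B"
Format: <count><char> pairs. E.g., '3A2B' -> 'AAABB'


Expanding each <count><char> pair:
  3F -> 'FFF'
  4G -> 'GGGG'
  1B -> 'B'

Decoded = FFFGGGGB


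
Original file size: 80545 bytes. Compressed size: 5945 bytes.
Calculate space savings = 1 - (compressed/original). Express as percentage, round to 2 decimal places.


ratio = compressed/original = 5945/80545 = 0.07381
savings = 1 - ratio = 1 - 0.07381 = 0.92619
as a percentage: 0.92619 * 100 = 92.62%

Space savings = 1 - 5945/80545 = 92.62%


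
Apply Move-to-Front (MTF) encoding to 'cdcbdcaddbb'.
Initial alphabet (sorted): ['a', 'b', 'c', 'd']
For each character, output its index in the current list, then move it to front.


MTF encoding:
'c': index 2 in ['a', 'b', 'c', 'd'] -> ['c', 'a', 'b', 'd']
'd': index 3 in ['c', 'a', 'b', 'd'] -> ['d', 'c', 'a', 'b']
'c': index 1 in ['d', 'c', 'a', 'b'] -> ['c', 'd', 'a', 'b']
'b': index 3 in ['c', 'd', 'a', 'b'] -> ['b', 'c', 'd', 'a']
'd': index 2 in ['b', 'c', 'd', 'a'] -> ['d', 'b', 'c', 'a']
'c': index 2 in ['d', 'b', 'c', 'a'] -> ['c', 'd', 'b', 'a']
'a': index 3 in ['c', 'd', 'b', 'a'] -> ['a', 'c', 'd', 'b']
'd': index 2 in ['a', 'c', 'd', 'b'] -> ['d', 'a', 'c', 'b']
'd': index 0 in ['d', 'a', 'c', 'b'] -> ['d', 'a', 'c', 'b']
'b': index 3 in ['d', 'a', 'c', 'b'] -> ['b', 'd', 'a', 'c']
'b': index 0 in ['b', 'd', 'a', 'c'] -> ['b', 'd', 'a', 'c']


Output: [2, 3, 1, 3, 2, 2, 3, 2, 0, 3, 0]


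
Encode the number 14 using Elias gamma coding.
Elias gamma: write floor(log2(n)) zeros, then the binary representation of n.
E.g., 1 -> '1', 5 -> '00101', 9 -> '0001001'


num_bits = floor(log2(14)) + 1 = 4
leading_zeros = num_bits - 1 = 3
binary(14) = 1110

Elias gamma(14) = '000' + '1110' = 0001110 (7 bits)


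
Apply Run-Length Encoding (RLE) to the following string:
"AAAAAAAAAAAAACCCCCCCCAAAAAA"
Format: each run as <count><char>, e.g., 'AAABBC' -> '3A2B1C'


Scanning runs left to right:
  i=0: run of 'A' x 13 -> '13A'
  i=13: run of 'C' x 8 -> '8C'
  i=21: run of 'A' x 6 -> '6A'

RLE = 13A8C6A


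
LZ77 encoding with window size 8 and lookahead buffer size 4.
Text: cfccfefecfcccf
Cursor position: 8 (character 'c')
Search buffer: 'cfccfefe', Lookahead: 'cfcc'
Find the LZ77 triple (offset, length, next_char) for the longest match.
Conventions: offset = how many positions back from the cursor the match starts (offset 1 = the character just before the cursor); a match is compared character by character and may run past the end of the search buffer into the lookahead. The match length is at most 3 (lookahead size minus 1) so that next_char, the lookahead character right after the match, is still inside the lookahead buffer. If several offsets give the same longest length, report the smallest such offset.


Try each offset into the search buffer:
  offset=1 (pos 7, char 'e'): match length 0
  offset=2 (pos 6, char 'f'): match length 0
  offset=3 (pos 5, char 'e'): match length 0
  offset=4 (pos 4, char 'f'): match length 0
  offset=5 (pos 3, char 'c'): match length 2
  offset=6 (pos 2, char 'c'): match length 1
  offset=7 (pos 1, char 'f'): match length 0
  offset=8 (pos 0, char 'c'): match length 3
Longest match has length 3 at offset 8.
next_char = character at position 8 + 3 = 11 -> 'c'

Best match: offset=8, length=3 (matching 'cfc' starting at position 0)
LZ77 triple: (8, 3, 'c')


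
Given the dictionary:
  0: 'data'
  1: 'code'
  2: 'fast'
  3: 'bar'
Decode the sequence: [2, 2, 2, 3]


Look up each index in the dictionary:
  2 -> 'fast'
  2 -> 'fast'
  2 -> 'fast'
  3 -> 'bar'

Decoded: "fast fast fast bar"


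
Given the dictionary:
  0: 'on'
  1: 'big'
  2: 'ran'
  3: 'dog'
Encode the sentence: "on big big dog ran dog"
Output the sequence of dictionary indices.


Look up each word in the dictionary:
  'on' -> 0
  'big' -> 1
  'big' -> 1
  'dog' -> 3
  'ran' -> 2
  'dog' -> 3

Encoded: [0, 1, 1, 3, 2, 3]


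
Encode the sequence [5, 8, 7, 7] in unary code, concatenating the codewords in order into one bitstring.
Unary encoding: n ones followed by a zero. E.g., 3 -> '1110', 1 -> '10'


Encode each number as n ones followed by a terminating 0:
  5 -> 111110 (6 bits)
  8 -> 111111110 (9 bits)
  7 -> 11111110 (8 bits)
  7 -> 11111110 (8 bits)
Total length = 6 + 9 + 8 + 8 = 31 bits.

Unary([5, 8, 7, 7]) = 1111101111111101111111011111110 (31 bits)


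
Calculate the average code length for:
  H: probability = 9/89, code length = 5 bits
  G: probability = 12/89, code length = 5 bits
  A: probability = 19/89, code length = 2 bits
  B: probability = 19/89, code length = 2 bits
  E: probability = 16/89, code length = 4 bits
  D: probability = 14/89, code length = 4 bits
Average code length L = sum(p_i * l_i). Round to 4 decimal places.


Weighted contributions p_i * l_i:
  H: (9/89) * 5 = 45/89
  G: (12/89) * 5 = 60/89
  A: (19/89) * 2 = 38/89
  B: (19/89) * 2 = 38/89
  E: (16/89) * 4 = 64/89
  D: (14/89) * 4 = 56/89
Sum = (45 + 60 + 38 + 38 + 64 + 56)/89 = 301/89

L = 301/89 = 3.3820 bits/symbol


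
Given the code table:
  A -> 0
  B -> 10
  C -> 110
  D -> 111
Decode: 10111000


Decoding:
10 -> B
111 -> D
0 -> A
0 -> A
0 -> A


Result: BDAAA


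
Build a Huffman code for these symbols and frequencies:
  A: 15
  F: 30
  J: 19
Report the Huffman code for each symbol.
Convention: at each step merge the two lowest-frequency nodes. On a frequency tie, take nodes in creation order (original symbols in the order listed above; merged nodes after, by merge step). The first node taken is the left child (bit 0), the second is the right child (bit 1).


Huffman tree construction:
Step 1: Merge A(15) + J(19) = 34
Step 2: Merge F(30) + (A+J)(34) = 64
Read each symbol's code off the tree from the root (left child = 0, right child = 1).

Codes:
  A: 10 (length 2)
  F: 0 (length 1)
  J: 11 (length 2)
Average code length: 98/64 = 1.5313 bits/symbol


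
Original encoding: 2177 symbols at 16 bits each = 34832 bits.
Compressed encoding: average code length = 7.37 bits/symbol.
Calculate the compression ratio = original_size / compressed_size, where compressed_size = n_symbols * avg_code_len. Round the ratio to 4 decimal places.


original_size = n_symbols * orig_bits = 2177 * 16 = 34832 bits
compressed_size = n_symbols * avg_code_len = 2177 * 7.37 = 16044.49 bits
ratio = original_size / compressed_size = 34832 / 16044.49 = 2.171

Compression ratio = 2.171


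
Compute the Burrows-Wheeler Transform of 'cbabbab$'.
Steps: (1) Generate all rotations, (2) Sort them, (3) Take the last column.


Rotations (sorted):
  0: $cbabbab -> last char: b
  1: ab$cbabb -> last char: b
  2: abbab$cb -> last char: b
  3: b$cbabba -> last char: a
  4: bab$cbab -> last char: b
  5: babbab$c -> last char: c
  6: bbab$cba -> last char: a
  7: cbabbab$ -> last char: $


BWT = bbbabca$


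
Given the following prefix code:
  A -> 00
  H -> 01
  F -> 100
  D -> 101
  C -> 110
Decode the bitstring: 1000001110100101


Decoding step by step:
Bits 100 -> F
Bits 00 -> A
Bits 01 -> H
Bits 110 -> C
Bits 100 -> F
Bits 101 -> D


Decoded message: FAHCFD


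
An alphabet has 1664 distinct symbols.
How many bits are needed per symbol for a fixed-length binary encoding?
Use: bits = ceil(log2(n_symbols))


log2(1664) = 10.7004
Bracket: 2^10 = 1024 < 1664 <= 2^11 = 2048
So ceil(log2(1664)) = 11

bits = ceil(log2(1664)) = ceil(10.7004) = 11 bits


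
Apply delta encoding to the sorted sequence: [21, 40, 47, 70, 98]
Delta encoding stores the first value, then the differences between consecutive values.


First value: 21
Deltas:
  40 - 21 = 19
  47 - 40 = 7
  70 - 47 = 23
  98 - 70 = 28


Delta encoded: [21, 19, 7, 23, 28]


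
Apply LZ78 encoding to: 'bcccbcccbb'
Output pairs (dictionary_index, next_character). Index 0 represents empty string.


LZ78 encoding steps:
Dictionary: {0: ''}
Step 1: w='' (idx 0), next='b' -> output (0, 'b'), add 'b' as idx 1
Step 2: w='' (idx 0), next='c' -> output (0, 'c'), add 'c' as idx 2
Step 3: w='c' (idx 2), next='c' -> output (2, 'c'), add 'cc' as idx 3
Step 4: w='b' (idx 1), next='c' -> output (1, 'c'), add 'bc' as idx 4
Step 5: w='cc' (idx 3), next='b' -> output (3, 'b'), add 'ccb' as idx 5
Step 6: w='b' (idx 1), end of input -> output (1, '')


Encoded: [(0, 'b'), (0, 'c'), (2, 'c'), (1, 'c'), (3, 'b'), (1, '')]


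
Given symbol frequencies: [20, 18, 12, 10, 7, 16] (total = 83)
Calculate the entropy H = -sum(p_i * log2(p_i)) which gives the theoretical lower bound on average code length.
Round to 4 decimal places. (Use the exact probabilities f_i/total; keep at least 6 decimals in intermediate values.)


Per-symbol terms -p_i * log2(p_i) with p_i = f_i/83:
  p = 20/83 = 0.240964: log2(p) = -2.053111, -p*log2(p) = 0.494726
  p = 18/83 = 0.216867: log2(p) = -2.205114, -p*log2(p) = 0.478218
  p = 12/83 = 0.144578: log2(p) = -2.790077, -p*log2(p) = 0.403385
  p = 10/83 = 0.120482: log2(p) = -3.053111, -p*log2(p) = 0.367845
  p = 7/83 = 0.084337: log2(p) = -3.567685, -p*log2(p) = 0.300889
  p = 16/83 = 0.192771: log2(p) = -2.375039, -p*log2(p) = 0.457839
H = 0.494726 + 0.478218 + 0.403385 + 0.367845 + 0.300889 + 0.457839 = 2.502902

H = 2.5029 bits/symbol


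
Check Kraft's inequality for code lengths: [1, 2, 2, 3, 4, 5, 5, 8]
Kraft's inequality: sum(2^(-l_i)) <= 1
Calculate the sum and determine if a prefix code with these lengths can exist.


Sum = 2^(-1) + 2^(-2) + 2^(-2) + 2^(-3) + 2^(-4) + 2^(-5) + 2^(-5) + 2^(-8)
    = 0.5 + 0.25 + 0.25 + 0.125 + 0.0625 + 0.03125 + 0.03125 + 0.00390625
    = 321/256 = 1.25390625
Since 1.25390625 > 1, Kraft's inequality is NOT satisfied.
A prefix code with these lengths CANNOT exist.

Kraft sum = 1.25390625. Not satisfied.


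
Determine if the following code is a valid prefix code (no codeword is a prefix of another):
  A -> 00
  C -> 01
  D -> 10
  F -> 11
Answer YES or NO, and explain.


Checking each pair (does one codeword prefix another?):
  A='00' vs C='01': no prefix
  A='00' vs D='10': no prefix
  A='00' vs F='11': no prefix
  C='01' vs A='00': no prefix
  C='01' vs D='10': no prefix
  C='01' vs F='11': no prefix
  D='10' vs A='00': no prefix
  D='10' vs C='01': no prefix
  D='10' vs F='11': no prefix
  F='11' vs A='00': no prefix
  F='11' vs C='01': no prefix
  F='11' vs D='10': no prefix
No violation found over all pairs.

YES -- this is a valid prefix code. No codeword is a prefix of any other codeword.


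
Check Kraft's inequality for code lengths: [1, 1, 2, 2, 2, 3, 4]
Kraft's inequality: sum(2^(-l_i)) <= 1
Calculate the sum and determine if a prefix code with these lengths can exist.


Sum = 2^(-1) + 2^(-1) + 2^(-2) + 2^(-2) + 2^(-2) + 2^(-3) + 2^(-4)
    = 0.5 + 0.5 + 0.25 + 0.25 + 0.25 + 0.125 + 0.0625
    = 31/16 = 1.9375
Since 1.9375 > 1, Kraft's inequality is NOT satisfied.
A prefix code with these lengths CANNOT exist.

Kraft sum = 1.9375. Not satisfied.


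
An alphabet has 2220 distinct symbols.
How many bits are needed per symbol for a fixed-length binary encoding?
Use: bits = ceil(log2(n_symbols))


log2(2220) = 11.1163
Bracket: 2^11 = 2048 < 2220 <= 2^12 = 4096
So ceil(log2(2220)) = 12

bits = ceil(log2(2220)) = ceil(11.1163) = 12 bits


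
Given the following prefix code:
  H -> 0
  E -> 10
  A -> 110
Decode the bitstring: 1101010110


Decoding step by step:
Bits 110 -> A
Bits 10 -> E
Bits 10 -> E
Bits 110 -> A


Decoded message: AEEA


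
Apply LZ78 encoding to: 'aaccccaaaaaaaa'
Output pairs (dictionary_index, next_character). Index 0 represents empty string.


LZ78 encoding steps:
Dictionary: {0: ''}
Step 1: w='' (idx 0), next='a' -> output (0, 'a'), add 'a' as idx 1
Step 2: w='a' (idx 1), next='c' -> output (1, 'c'), add 'ac' as idx 2
Step 3: w='' (idx 0), next='c' -> output (0, 'c'), add 'c' as idx 3
Step 4: w='c' (idx 3), next='c' -> output (3, 'c'), add 'cc' as idx 4
Step 5: w='a' (idx 1), next='a' -> output (1, 'a'), add 'aa' as idx 5
Step 6: w='aa' (idx 5), next='a' -> output (5, 'a'), add 'aaa' as idx 6
Step 7: w='aaa' (idx 6), end of input -> output (6, '')


Encoded: [(0, 'a'), (1, 'c'), (0, 'c'), (3, 'c'), (1, 'a'), (5, 'a'), (6, '')]


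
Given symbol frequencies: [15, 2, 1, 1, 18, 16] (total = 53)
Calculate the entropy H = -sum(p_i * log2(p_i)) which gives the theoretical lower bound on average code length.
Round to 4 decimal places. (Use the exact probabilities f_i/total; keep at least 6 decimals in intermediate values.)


Per-symbol terms -p_i * log2(p_i) with p_i = f_i/53:
  p = 15/53 = 0.283019: log2(p) = -1.821030, -p*log2(p) = 0.515386
  p = 2/53 = 0.037736: log2(p) = -4.727920, -p*log2(p) = 0.178412
  p = 1/53 = 0.018868: log2(p) = -5.727920, -p*log2(p) = 0.108074
  p = 1/53 = 0.018868: log2(p) = -5.727920, -p*log2(p) = 0.108074
  p = 18/53 = 0.339623: log2(p) = -1.557995, -p*log2(p) = 0.529131
  p = 16/53 = 0.301887: log2(p) = -1.727920, -p*log2(p) = 0.521636
H = 0.515386 + 0.178412 + 0.108074 + 0.108074 + 0.529131 + 0.521636 = 1.960713

H = 1.9607 bits/symbol


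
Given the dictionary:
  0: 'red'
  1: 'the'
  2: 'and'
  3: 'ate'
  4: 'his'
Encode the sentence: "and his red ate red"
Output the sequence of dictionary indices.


Look up each word in the dictionary:
  'and' -> 2
  'his' -> 4
  'red' -> 0
  'ate' -> 3
  'red' -> 0

Encoded: [2, 4, 0, 3, 0]


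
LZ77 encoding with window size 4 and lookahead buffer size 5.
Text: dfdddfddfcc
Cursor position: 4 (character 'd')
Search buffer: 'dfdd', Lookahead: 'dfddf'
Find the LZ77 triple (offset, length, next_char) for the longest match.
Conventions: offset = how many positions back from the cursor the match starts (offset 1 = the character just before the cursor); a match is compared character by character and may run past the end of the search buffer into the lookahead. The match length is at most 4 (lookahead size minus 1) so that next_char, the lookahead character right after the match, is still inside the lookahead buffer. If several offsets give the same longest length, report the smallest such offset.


Try each offset into the search buffer:
  offset=1 (pos 3, char 'd'): match length 1
  offset=2 (pos 2, char 'd'): match length 1
  offset=3 (pos 1, char 'f'): match length 0
  offset=4 (pos 0, char 'd'): match length 4
Longest match has length 4 at offset 4.
next_char = character at position 4 + 4 = 8 -> 'f'

Best match: offset=4, length=4 (matching 'dfdd' starting at position 0)
LZ77 triple: (4, 4, 'f')


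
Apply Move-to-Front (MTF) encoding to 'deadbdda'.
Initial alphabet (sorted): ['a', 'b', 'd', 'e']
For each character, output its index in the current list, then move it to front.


MTF encoding:
'd': index 2 in ['a', 'b', 'd', 'e'] -> ['d', 'a', 'b', 'e']
'e': index 3 in ['d', 'a', 'b', 'e'] -> ['e', 'd', 'a', 'b']
'a': index 2 in ['e', 'd', 'a', 'b'] -> ['a', 'e', 'd', 'b']
'd': index 2 in ['a', 'e', 'd', 'b'] -> ['d', 'a', 'e', 'b']
'b': index 3 in ['d', 'a', 'e', 'b'] -> ['b', 'd', 'a', 'e']
'd': index 1 in ['b', 'd', 'a', 'e'] -> ['d', 'b', 'a', 'e']
'd': index 0 in ['d', 'b', 'a', 'e'] -> ['d', 'b', 'a', 'e']
'a': index 2 in ['d', 'b', 'a', 'e'] -> ['a', 'd', 'b', 'e']


Output: [2, 3, 2, 2, 3, 1, 0, 2]


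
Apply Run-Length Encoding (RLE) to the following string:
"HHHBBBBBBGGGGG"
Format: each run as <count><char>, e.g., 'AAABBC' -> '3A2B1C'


Scanning runs left to right:
  i=0: run of 'H' x 3 -> '3H'
  i=3: run of 'B' x 6 -> '6B'
  i=9: run of 'G' x 5 -> '5G'

RLE = 3H6B5G


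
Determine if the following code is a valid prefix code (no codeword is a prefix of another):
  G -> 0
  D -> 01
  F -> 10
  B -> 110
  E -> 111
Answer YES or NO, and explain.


Checking each pair (does one codeword prefix another?):
  G='0' vs D='01': prefix -- VIOLATION

NO -- this is NOT a valid prefix code. G (0) is a prefix of D (01).


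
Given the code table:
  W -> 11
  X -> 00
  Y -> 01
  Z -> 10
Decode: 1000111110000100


Decoding:
10 -> Z
00 -> X
11 -> W
11 -> W
10 -> Z
00 -> X
01 -> Y
00 -> X


Result: ZXWWZXYX


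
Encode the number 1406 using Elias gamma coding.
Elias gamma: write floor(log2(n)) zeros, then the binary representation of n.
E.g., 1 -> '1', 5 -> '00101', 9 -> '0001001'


num_bits = floor(log2(1406)) + 1 = 11
leading_zeros = num_bits - 1 = 10
binary(1406) = 10101111110

Elias gamma(1406) = '0000000000' + '10101111110' = 000000000010101111110 (21 bits)


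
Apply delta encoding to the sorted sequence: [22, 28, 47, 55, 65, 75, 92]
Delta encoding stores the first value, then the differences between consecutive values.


First value: 22
Deltas:
  28 - 22 = 6
  47 - 28 = 19
  55 - 47 = 8
  65 - 55 = 10
  75 - 65 = 10
  92 - 75 = 17


Delta encoded: [22, 6, 19, 8, 10, 10, 17]


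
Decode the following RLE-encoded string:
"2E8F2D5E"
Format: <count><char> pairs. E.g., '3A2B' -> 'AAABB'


Expanding each <count><char> pair:
  2E -> 'EE'
  8F -> 'FFFFFFFF'
  2D -> 'DD'
  5E -> 'EEEEE'

Decoded = EEFFFFFFFFDDEEEEE


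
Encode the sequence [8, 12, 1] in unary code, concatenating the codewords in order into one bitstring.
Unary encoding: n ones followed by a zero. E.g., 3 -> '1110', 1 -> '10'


Encode each number as n ones followed by a terminating 0:
  8 -> 111111110 (9 bits)
  12 -> 1111111111110 (13 bits)
  1 -> 10 (2 bits)
Total length = 9 + 13 + 2 = 24 bits.

Unary([8, 12, 1]) = 111111110111111111111010 (24 bits)


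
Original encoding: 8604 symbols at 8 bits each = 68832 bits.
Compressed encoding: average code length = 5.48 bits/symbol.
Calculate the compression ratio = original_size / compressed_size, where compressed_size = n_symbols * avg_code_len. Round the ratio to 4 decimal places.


original_size = n_symbols * orig_bits = 8604 * 8 = 68832 bits
compressed_size = n_symbols * avg_code_len = 8604 * 5.48 = 47149.92 bits
ratio = original_size / compressed_size = 68832 / 47149.92 = 1.4599

Compression ratio = 1.4599


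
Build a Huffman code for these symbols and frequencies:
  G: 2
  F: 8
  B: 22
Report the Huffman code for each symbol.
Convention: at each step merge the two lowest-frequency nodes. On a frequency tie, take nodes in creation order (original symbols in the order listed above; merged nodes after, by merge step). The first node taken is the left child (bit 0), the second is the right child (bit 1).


Huffman tree construction:
Step 1: Merge G(2) + F(8) = 10
Step 2: Merge (G+F)(10) + B(22) = 32
Read each symbol's code off the tree from the root (left child = 0, right child = 1).

Codes:
  G: 00 (length 2)
  F: 01 (length 2)
  B: 1 (length 1)
Average code length: 42/32 = 1.3125 bits/symbol


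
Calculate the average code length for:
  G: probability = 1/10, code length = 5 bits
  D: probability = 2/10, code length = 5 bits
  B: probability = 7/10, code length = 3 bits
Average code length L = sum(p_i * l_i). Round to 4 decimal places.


Weighted contributions p_i * l_i:
  G: (1/10) * 5 = 5/10
  D: (2/10) * 5 = 10/10
  B: (7/10) * 3 = 21/10
Sum = (5 + 10 + 21)/10 = 36/10

L = 36/10 = 3.6000 bits/symbol


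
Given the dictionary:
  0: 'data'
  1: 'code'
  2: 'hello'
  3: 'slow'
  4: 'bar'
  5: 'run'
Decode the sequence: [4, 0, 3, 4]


Look up each index in the dictionary:
  4 -> 'bar'
  0 -> 'data'
  3 -> 'slow'
  4 -> 'bar'

Decoded: "bar data slow bar"


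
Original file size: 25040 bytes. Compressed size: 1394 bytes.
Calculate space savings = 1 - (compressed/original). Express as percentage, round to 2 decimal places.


ratio = compressed/original = 1394/25040 = 0.055671
savings = 1 - ratio = 1 - 0.055671 = 0.944329
as a percentage: 0.944329 * 100 = 94.43%

Space savings = 1 - 1394/25040 = 94.43%


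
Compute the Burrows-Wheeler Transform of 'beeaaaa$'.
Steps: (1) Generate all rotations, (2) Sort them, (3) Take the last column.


Rotations (sorted):
  0: $beeaaaa -> last char: a
  1: a$beeaaa -> last char: a
  2: aa$beeaa -> last char: a
  3: aaa$beea -> last char: a
  4: aaaa$bee -> last char: e
  5: beeaaaa$ -> last char: $
  6: eaaaa$be -> last char: e
  7: eeaaaa$b -> last char: b


BWT = aaaae$eb


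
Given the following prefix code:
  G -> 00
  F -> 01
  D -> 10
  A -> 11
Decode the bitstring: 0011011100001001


Decoding step by step:
Bits 00 -> G
Bits 11 -> A
Bits 01 -> F
Bits 11 -> A
Bits 00 -> G
Bits 00 -> G
Bits 10 -> D
Bits 01 -> F


Decoded message: GAFAGGDF


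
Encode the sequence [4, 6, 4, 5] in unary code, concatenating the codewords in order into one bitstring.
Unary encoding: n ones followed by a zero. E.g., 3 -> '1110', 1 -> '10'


Encode each number as n ones followed by a terminating 0:
  4 -> 11110 (5 bits)
  6 -> 1111110 (7 bits)
  4 -> 11110 (5 bits)
  5 -> 111110 (6 bits)
Total length = 5 + 7 + 5 + 6 = 23 bits.

Unary([4, 6, 4, 5]) = 11110111111011110111110 (23 bits)


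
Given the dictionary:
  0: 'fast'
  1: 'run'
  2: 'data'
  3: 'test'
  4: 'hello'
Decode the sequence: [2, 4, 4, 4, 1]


Look up each index in the dictionary:
  2 -> 'data'
  4 -> 'hello'
  4 -> 'hello'
  4 -> 'hello'
  1 -> 'run'

Decoded: "data hello hello hello run"


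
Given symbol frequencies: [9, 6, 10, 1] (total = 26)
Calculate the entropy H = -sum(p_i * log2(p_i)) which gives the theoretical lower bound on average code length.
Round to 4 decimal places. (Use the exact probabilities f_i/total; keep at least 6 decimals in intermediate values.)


Per-symbol terms -p_i * log2(p_i) with p_i = f_i/26:
  p = 9/26 = 0.346154: log2(p) = -1.530515, -p*log2(p) = 0.529794
  p = 6/26 = 0.230769: log2(p) = -2.115477, -p*log2(p) = 0.488187
  p = 10/26 = 0.384615: log2(p) = -1.378512, -p*log2(p) = 0.530197
  p = 1/26 = 0.038462: log2(p) = -4.700440, -p*log2(p) = 0.180786
H = 0.529794 + 0.488187 + 0.530197 + 0.180786 = 1.728964

H = 1.729 bits/symbol


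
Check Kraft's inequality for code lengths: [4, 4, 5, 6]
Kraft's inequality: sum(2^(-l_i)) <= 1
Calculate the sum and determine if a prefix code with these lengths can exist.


Sum = 2^(-4) + 2^(-4) + 2^(-5) + 2^(-6)
    = 0.0625 + 0.0625 + 0.03125 + 0.015625
    = 11/64 = 0.171875
Since 0.171875 <= 1, Kraft's inequality IS satisfied.
A prefix code with these lengths CAN exist.

Kraft sum = 0.171875. Satisfied.


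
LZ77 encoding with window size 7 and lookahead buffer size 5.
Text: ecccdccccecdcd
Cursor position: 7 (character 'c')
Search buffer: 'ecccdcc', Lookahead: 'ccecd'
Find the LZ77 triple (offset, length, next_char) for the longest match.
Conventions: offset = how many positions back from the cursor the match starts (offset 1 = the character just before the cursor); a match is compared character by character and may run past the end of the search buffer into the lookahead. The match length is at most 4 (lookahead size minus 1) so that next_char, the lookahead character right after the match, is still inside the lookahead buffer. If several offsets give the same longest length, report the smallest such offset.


Try each offset into the search buffer:
  offset=1 (pos 6, char 'c'): match length 2
  offset=2 (pos 5, char 'c'): match length 2
  offset=3 (pos 4, char 'd'): match length 0
  offset=4 (pos 3, char 'c'): match length 1
  offset=5 (pos 2, char 'c'): match length 2
  offset=6 (pos 1, char 'c'): match length 2
  offset=7 (pos 0, char 'e'): match length 0
Longest match has length 2, found at offsets 1, 2, 5, 6; take the smallest, offset 1.
next_char = character at position 7 + 2 = 9 -> 'e'

Best match: offset=1, length=2 (matching 'cc' starting at position 6)
LZ77 triple: (1, 2, 'e')


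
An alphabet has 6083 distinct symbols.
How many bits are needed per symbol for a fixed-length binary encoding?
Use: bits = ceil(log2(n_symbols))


log2(6083) = 12.5706
Bracket: 2^12 = 4096 < 6083 <= 2^13 = 8192
So ceil(log2(6083)) = 13

bits = ceil(log2(6083)) = ceil(12.5706) = 13 bits


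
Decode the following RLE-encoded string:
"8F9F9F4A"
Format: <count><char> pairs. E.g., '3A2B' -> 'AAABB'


Expanding each <count><char> pair:
  8F -> 'FFFFFFFF'
  9F -> 'FFFFFFFFF'
  9F -> 'FFFFFFFFF'
  4A -> 'AAAA'

Decoded = FFFFFFFFFFFFFFFFFFFFFFFFFFAAAA


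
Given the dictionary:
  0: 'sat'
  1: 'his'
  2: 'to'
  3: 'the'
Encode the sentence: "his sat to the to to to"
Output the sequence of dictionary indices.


Look up each word in the dictionary:
  'his' -> 1
  'sat' -> 0
  'to' -> 2
  'the' -> 3
  'to' -> 2
  'to' -> 2
  'to' -> 2

Encoded: [1, 0, 2, 3, 2, 2, 2]


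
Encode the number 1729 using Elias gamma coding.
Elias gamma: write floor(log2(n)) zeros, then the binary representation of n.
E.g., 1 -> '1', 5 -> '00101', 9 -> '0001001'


num_bits = floor(log2(1729)) + 1 = 11
leading_zeros = num_bits - 1 = 10
binary(1729) = 11011000001

Elias gamma(1729) = '0000000000' + '11011000001' = 000000000011011000001 (21 bits)


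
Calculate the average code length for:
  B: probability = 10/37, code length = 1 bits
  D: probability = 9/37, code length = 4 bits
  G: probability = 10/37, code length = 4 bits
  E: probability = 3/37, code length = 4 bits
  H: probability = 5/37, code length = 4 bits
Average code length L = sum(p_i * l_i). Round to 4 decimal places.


Weighted contributions p_i * l_i:
  B: (10/37) * 1 = 10/37
  D: (9/37) * 4 = 36/37
  G: (10/37) * 4 = 40/37
  E: (3/37) * 4 = 12/37
  H: (5/37) * 4 = 20/37
Sum = (10 + 36 + 40 + 12 + 20)/37 = 118/37

L = 118/37 = 3.1892 bits/symbol


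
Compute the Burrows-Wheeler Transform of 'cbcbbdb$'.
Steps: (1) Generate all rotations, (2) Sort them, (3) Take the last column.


Rotations (sorted):
  0: $cbcbbdb -> last char: b
  1: b$cbcbbd -> last char: d
  2: bbdb$cbc -> last char: c
  3: bcbbdb$c -> last char: c
  4: bdb$cbcb -> last char: b
  5: cbbdb$cb -> last char: b
  6: cbcbbdb$ -> last char: $
  7: db$cbcbb -> last char: b


BWT = bdccbb$b


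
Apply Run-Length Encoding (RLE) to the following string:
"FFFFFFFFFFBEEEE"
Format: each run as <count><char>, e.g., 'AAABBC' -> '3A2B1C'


Scanning runs left to right:
  i=0: run of 'F' x 10 -> '10F'
  i=10: run of 'B' x 1 -> '1B'
  i=11: run of 'E' x 4 -> '4E'

RLE = 10F1B4E


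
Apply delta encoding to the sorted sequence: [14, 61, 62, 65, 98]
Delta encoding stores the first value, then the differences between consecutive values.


First value: 14
Deltas:
  61 - 14 = 47
  62 - 61 = 1
  65 - 62 = 3
  98 - 65 = 33


Delta encoded: [14, 47, 1, 3, 33]


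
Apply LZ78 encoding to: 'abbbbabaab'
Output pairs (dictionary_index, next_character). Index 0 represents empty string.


LZ78 encoding steps:
Dictionary: {0: ''}
Step 1: w='' (idx 0), next='a' -> output (0, 'a'), add 'a' as idx 1
Step 2: w='' (idx 0), next='b' -> output (0, 'b'), add 'b' as idx 2
Step 3: w='b' (idx 2), next='b' -> output (2, 'b'), add 'bb' as idx 3
Step 4: w='b' (idx 2), next='a' -> output (2, 'a'), add 'ba' as idx 4
Step 5: w='ba' (idx 4), next='a' -> output (4, 'a'), add 'baa' as idx 5
Step 6: w='b' (idx 2), end of input -> output (2, '')


Encoded: [(0, 'a'), (0, 'b'), (2, 'b'), (2, 'a'), (4, 'a'), (2, '')]


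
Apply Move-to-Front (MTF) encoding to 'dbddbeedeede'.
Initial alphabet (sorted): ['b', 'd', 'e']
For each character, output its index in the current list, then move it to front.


MTF encoding:
'd': index 1 in ['b', 'd', 'e'] -> ['d', 'b', 'e']
'b': index 1 in ['d', 'b', 'e'] -> ['b', 'd', 'e']
'd': index 1 in ['b', 'd', 'e'] -> ['d', 'b', 'e']
'd': index 0 in ['d', 'b', 'e'] -> ['d', 'b', 'e']
'b': index 1 in ['d', 'b', 'e'] -> ['b', 'd', 'e']
'e': index 2 in ['b', 'd', 'e'] -> ['e', 'b', 'd']
'e': index 0 in ['e', 'b', 'd'] -> ['e', 'b', 'd']
'd': index 2 in ['e', 'b', 'd'] -> ['d', 'e', 'b']
'e': index 1 in ['d', 'e', 'b'] -> ['e', 'd', 'b']
'e': index 0 in ['e', 'd', 'b'] -> ['e', 'd', 'b']
'd': index 1 in ['e', 'd', 'b'] -> ['d', 'e', 'b']
'e': index 1 in ['d', 'e', 'b'] -> ['e', 'd', 'b']


Output: [1, 1, 1, 0, 1, 2, 0, 2, 1, 0, 1, 1]


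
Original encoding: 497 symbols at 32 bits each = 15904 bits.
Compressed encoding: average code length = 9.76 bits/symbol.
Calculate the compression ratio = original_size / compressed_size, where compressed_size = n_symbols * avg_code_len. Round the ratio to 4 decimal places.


original_size = n_symbols * orig_bits = 497 * 32 = 15904 bits
compressed_size = n_symbols * avg_code_len = 497 * 9.76 = 4850.72 bits
ratio = original_size / compressed_size = 15904 / 4850.72 = 3.2787

Compression ratio = 3.2787


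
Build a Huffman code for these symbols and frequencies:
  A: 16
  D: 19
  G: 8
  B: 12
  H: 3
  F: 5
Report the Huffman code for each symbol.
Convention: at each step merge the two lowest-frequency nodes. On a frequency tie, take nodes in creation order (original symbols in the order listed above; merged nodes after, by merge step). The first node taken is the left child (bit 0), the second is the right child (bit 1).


Huffman tree construction:
Step 1: Merge H(3) + F(5) = 8
Step 2: Merge G(8) + (H+F)(8) = 16
Step 3: Merge B(12) + A(16) = 28
Step 4: Merge (G+(H+F))(16) + D(19) = 35
Step 5: Merge (B+A)(28) + ((G+(H+F))+D)(35) = 63
Read each symbol's code off the tree from the root (left child = 0, right child = 1).

Codes:
  A: 01 (length 2)
  D: 11 (length 2)
  G: 100 (length 3)
  B: 00 (length 2)
  H: 1010 (length 4)
  F: 1011 (length 4)
Average code length: 150/63 = 2.3810 bits/symbol


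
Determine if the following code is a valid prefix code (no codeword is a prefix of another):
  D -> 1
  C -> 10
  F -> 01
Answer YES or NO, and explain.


Checking each pair (does one codeword prefix another?):
  D='1' vs C='10': prefix -- VIOLATION

NO -- this is NOT a valid prefix code. D (1) is a prefix of C (10).


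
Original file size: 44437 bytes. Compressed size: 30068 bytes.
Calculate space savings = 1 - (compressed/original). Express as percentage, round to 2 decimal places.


ratio = compressed/original = 30068/44437 = 0.676643
savings = 1 - ratio = 1 - 0.676643 = 0.323357
as a percentage: 0.323357 * 100 = 32.34%

Space savings = 1 - 30068/44437 = 32.34%


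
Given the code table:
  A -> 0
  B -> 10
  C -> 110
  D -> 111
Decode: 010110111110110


Decoding:
0 -> A
10 -> B
110 -> C
111 -> D
110 -> C
110 -> C


Result: ABCDCC


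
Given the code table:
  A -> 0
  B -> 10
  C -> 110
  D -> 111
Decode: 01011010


Decoding:
0 -> A
10 -> B
110 -> C
10 -> B


Result: ABCB


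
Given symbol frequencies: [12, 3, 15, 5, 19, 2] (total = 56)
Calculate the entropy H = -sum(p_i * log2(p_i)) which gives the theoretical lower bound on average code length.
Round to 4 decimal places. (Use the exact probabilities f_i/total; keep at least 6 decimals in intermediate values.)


Per-symbol terms -p_i * log2(p_i) with p_i = f_i/56:
  p = 12/56 = 0.214286: log2(p) = -2.222392, -p*log2(p) = 0.476227
  p = 3/56 = 0.053571: log2(p) = -4.222392, -p*log2(p) = 0.226200
  p = 15/56 = 0.267857: log2(p) = -1.900464, -p*log2(p) = 0.509053
  p = 5/56 = 0.089286: log2(p) = -3.485427, -p*log2(p) = 0.311199
  p = 19/56 = 0.339286: log2(p) = -1.559427, -p*log2(p) = 0.529091
  p = 2/56 = 0.035714: log2(p) = -4.807355, -p*log2(p) = 0.171691
H = 0.476227 + 0.226200 + 0.509053 + 0.311199 + 0.529091 + 0.171691 = 2.223461

H = 2.2235 bits/symbol


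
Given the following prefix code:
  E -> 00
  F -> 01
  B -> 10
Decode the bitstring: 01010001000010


Decoding step by step:
Bits 01 -> F
Bits 01 -> F
Bits 00 -> E
Bits 01 -> F
Bits 00 -> E
Bits 00 -> E
Bits 10 -> B


Decoded message: FFEFEEB


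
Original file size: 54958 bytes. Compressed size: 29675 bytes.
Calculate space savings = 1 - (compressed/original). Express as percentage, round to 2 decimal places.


ratio = compressed/original = 29675/54958 = 0.539958
savings = 1 - ratio = 1 - 0.539958 = 0.460042
as a percentage: 0.460042 * 100 = 46.0%

Space savings = 1 - 29675/54958 = 46.0%


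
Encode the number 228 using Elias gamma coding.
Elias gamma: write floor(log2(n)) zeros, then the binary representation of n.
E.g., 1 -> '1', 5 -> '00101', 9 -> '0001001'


num_bits = floor(log2(228)) + 1 = 8
leading_zeros = num_bits - 1 = 7
binary(228) = 11100100

Elias gamma(228) = '0000000' + '11100100' = 000000011100100 (15 bits)


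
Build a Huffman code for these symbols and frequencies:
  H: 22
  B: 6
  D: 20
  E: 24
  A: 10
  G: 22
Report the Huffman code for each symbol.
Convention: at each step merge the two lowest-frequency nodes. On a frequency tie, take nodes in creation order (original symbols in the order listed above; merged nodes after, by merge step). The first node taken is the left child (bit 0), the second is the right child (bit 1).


Huffman tree construction:
Step 1: Merge B(6) + A(10) = 16
Step 2: Merge (B+A)(16) + D(20) = 36
Step 3: Merge H(22) + G(22) = 44
Step 4: Merge E(24) + ((B+A)+D)(36) = 60
Step 5: Merge (H+G)(44) + (E+((B+A)+D))(60) = 104
Read each symbol's code off the tree from the root (left child = 0, right child = 1).

Codes:
  H: 00 (length 2)
  B: 1100 (length 4)
  D: 111 (length 3)
  E: 10 (length 2)
  A: 1101 (length 4)
  G: 01 (length 2)
Average code length: 260/104 = 2.5000 bits/symbol


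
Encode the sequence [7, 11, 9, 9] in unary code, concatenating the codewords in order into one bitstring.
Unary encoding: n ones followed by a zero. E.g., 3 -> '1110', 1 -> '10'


Encode each number as n ones followed by a terminating 0:
  7 -> 11111110 (8 bits)
  11 -> 111111111110 (12 bits)
  9 -> 1111111110 (10 bits)
  9 -> 1111111110 (10 bits)
Total length = 8 + 12 + 10 + 10 = 40 bits.

Unary([7, 11, 9, 9]) = 1111111011111111111011111111101111111110 (40 bits)
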